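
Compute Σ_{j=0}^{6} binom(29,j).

1 + 29 + 406 + 3654 + 23751 + 118755 + 475020 = 621616.

621616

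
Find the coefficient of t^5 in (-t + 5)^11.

-7218750

The general term is C(11,j)·(-t)^j·(5)^(11-j); the t^5 term has j = 5.
C(11,5) = 462.
Coefficient = C(11,5) · (-1)^5 · 5^6 = 462 · (-1) · 15625 = -7218750.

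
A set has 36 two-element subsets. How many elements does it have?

n(n−1)/2 = 36 ⇒ n(n−1) = 72. Since 9·8 = 72, n = 9.

9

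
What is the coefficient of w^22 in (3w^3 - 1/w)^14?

-39405366

General term: C(14,j)·(3w^3)^j·(-1/w)^(14-j), with w-exponent 3j − 1(14−j) = 4j − 14.
Set 4j − 14 = 22: j = 9.
C(14,9) = 2002; 3^9 = 19683; (-1)^5 = -1.
Coefficient = 2002 · 19683 · (-1) = -39405366.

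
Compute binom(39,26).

8122425444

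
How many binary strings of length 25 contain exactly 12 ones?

Choose the 12 positions: C(25,12) = 5200300.

5200300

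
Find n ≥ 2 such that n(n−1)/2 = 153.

18

n(n−1)/2 = 153 ⇒ n(n−1) = 306. Since 18·17 = 306, n = 18.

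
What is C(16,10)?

8008

C(16,10) = C(16,6) by symmetry.
C(16,6) = (16·15·14·13·12·11) / 6! = 5765760 / 720 = 8008.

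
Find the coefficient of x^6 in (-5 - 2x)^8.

The general term is C(8,j)·(-5)^j·(-2x)^(8-j); the x^6 term has j = 2.
C(8,2) = 28.
Coefficient = C(8,2) · (-5)^2 · (-2)^6 = 28 · 25 · 64 = 44800.

44800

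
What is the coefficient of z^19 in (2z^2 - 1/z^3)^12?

General term: C(12,j)·(2z^2)^j·(-1/z^3)^(12-j), with z-exponent 2j − 3(12−j) = 5j − 36.
Set 5j − 36 = 19: j = 11.
C(12,11) = 12; 2^11 = 2048; (-1)^1 = -1.
Coefficient = 12 · 2048 · (-1) = -24576.

-24576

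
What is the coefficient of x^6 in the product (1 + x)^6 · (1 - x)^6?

-20

Coefficient of x^6 = Σ_{j} C(6,j)·1^j·C(6,6-j)·(-1)^(6-j) for j from 0 to 6.
= 1 + (-36) + 225 + (-400) + 225 + (-36) + 1 = -20.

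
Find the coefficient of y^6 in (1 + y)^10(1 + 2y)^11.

625362

Coefficient of y^6 = Σ_{j} C(10,j)·1^j·C(11,6-j)·2^(6-j) for j from 0 to 6.
= 29568 + 147840 + 237600 + 158400 + 46200 + 5544 + 210 = 625362.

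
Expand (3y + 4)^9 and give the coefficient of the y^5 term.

7838208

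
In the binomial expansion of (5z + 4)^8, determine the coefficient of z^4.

11200000

The general term is C(8,j)·(5z)^j·(4)^(8-j); the z^4 term has j = 4.
C(8,4) = 70.
Coefficient = C(8,4) · 5^4 · 4^4 = 70 · 625 · 256 = 11200000.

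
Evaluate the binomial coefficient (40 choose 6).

3838380

C(40,6) = (40·39·38·37·36·35) / 6! = 2763633600 / 720 = 3838380.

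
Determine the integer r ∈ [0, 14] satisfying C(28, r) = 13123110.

C(28,r) increases on 0 ≤ r ≤ 14. C(28,9) = 6906900 and C(28,10) = 13123110, so r = 10.

10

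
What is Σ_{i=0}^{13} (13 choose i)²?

10400600

By Vandermonde's identity, Σ C(13,i)² = C(26,13) = 10400600.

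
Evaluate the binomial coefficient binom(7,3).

C(7,3) = (7·6·5) / 3! = 210 / 6 = 35.

35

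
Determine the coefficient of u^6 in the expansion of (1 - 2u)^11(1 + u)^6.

Coefficient of u^6 = Σ_{j} C(11,j)·(-2)^j·C(6,6-j)·1^(6-j) for j from 0 to 6.
= 1 + (-132) + 3300 + (-26400) + 79200 + (-88704) + 29568 = -3167.

-3167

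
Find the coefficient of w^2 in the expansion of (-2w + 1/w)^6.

General term: C(6,j)·(-2w)^j·(1/w)^(6-j), with w-exponent 1j − 1(6−j) = 2j − 6.
Set 2j − 6 = 2: j = 4.
C(6,4) = 15; (-2)^4 = 16; 1^2 = 1.
Coefficient = 15 · 16 · 1 = 240.

240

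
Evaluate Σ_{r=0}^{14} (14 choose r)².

By Vandermonde's identity, Σ C(14,r)² = C(28,14) = 40116600.

40116600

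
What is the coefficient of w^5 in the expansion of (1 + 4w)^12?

811008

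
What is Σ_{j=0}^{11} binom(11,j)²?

Σ C(11,j)² is the coefficient of x^11 in (1+x)^11(1+x)^11 = (1+x)^22, i.e. C(22,11) = 705432.

705432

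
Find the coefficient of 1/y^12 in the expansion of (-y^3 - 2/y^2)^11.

-28160

General term: C(11,j)·(-y^3)^j·(-2/y^2)^(11-j), with y-exponent 3j − 2(11−j) = 5j − 22.
Set 5j − 22 = -12: j = 2.
C(11,2) = 55; (-1)^2 = 1; (-2)^9 = -512.
Coefficient = 55 · 1 · (-512) = -28160.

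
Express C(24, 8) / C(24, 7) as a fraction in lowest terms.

C(n,k+1)/C(n,k) = (n−k)/(k+1) = (24−7)/(7+1) = 17/8.

17/8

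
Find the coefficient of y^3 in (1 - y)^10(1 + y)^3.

-14

Coefficient of y^3 = Σ_{j} C(10,j)·(-1)^j·C(3,3-j)·1^(3-j) for j from 0 to 3.
= 1 + (-30) + 135 + (-120) = -14.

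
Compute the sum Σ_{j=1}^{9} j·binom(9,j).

Differentiating (1+x)^9 and setting x=1: Σ j·C(9,j) = 9·2^8 = 2304.

2304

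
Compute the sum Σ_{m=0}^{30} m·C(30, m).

Differentiating (1+x)^30 and setting x=1: Σ m·C(30,m) = 30·2^29 = 16106127360.

16106127360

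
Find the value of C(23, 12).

1352078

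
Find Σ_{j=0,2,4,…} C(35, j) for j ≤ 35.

Half of (1+1)^35 + (1−1)^35 gives the even-index sum: 2^34 = 17179869184.

17179869184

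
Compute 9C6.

84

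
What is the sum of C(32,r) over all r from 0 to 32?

4294967296

The entries of row 32 sum to 2^32 = 4294967296.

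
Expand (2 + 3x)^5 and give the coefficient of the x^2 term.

720

The general term is C(5,j)·(2)^j·(3x)^(5-j); the x^2 term has j = 3.
C(5,3) = 10.
Coefficient = C(5,3) · 2^3 · 3^2 = 10 · 8 · 9 = 720.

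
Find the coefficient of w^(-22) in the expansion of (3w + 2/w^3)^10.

General term: C(10,j)·(3w)^j·(2/w^3)^(10-j), with w-exponent 1j − 3(10−j) = 4j − 30.
Set 4j − 30 = -22: j = 2.
C(10,2) = 45; 3^2 = 9; 2^8 = 256.
Coefficient = 45 · 9 · 256 = 103680.

103680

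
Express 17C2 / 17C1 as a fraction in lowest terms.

8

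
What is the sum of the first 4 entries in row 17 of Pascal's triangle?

834

1 + 17 + 136 + 680 = 834.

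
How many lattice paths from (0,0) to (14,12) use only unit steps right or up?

9657700

Each path is a sequence of 26 steps with 14 rights: C(26,14) = 9657700.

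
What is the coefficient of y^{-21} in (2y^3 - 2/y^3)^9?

General term: C(9,j)·(2y^3)^j·(-2/y^3)^(9-j), with y-exponent 3j − 3(9−j) = 6j − 27.
Set 6j − 27 = -21: j = 1.
C(9,1) = 9; 2^1 = 2; (-2)^8 = 256.
Coefficient = 9 · 2 · 256 = 4608.

4608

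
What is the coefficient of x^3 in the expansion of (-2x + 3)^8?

The general term is C(8,j)·(-2x)^j·(3)^(8-j); the x^3 term has j = 3.
C(8,3) = 56.
Coefficient = C(8,3) · (-2)^3 · 3^5 = 56 · (-8) · 243 = -108864.

-108864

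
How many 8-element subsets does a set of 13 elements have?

C(13,8) = C(13,5) by symmetry.
C(13,5) = (13·12·11·10·9) / 5! = 154440 / 120 = 1287.

1287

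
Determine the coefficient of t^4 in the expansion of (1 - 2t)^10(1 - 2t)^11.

(1 - 2t)^10(1 - 2t)^11 = (1 - 2t)^21, so the coefficient of t^4 is C(21,4)·(-2)^4 = 5985·16 = 95760.

95760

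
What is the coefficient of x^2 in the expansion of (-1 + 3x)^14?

819

The general term is C(14,j)·(-1)^j·(3x)^(14-j); the x^2 term has j = 12.
C(14,12) = 91.
Coefficient = C(14,12) · 3^2 = 91 · 9 = 819.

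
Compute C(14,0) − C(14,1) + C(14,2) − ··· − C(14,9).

-715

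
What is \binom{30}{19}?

54627300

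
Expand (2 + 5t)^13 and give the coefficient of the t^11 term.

15234375000

The general term is C(13,j)·(2)^j·(5t)^(13-j); the t^11 term has j = 2.
C(13,2) = 78.
Coefficient = C(13,2) · 2^2 · 5^11 = 78 · 4 · 48828125 = 15234375000.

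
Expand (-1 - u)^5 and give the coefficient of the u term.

-5

The general term is C(5,j)·(-1)^j·(-u)^(5-j); the u^1 term has j = 4.
C(5,4) = 5.
Coefficient = C(5,4) · (-1)^1 = 5 · (-1) = -5.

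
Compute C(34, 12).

548354040

C(34,12) = (34·33·32·31·30·29·28·27·26·25·24·23) / 12! = 262662462526464000 / 479001600 = 548354040.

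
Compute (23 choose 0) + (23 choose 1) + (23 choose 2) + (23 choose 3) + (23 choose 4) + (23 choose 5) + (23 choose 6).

1 + 23 + 253 + 1771 + 8855 + 33649 + 100947 = 145499.

145499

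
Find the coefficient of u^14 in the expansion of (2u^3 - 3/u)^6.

-576

General term: C(6,j)·(2u^3)^j·(-3/u)^(6-j), with u-exponent 3j − 1(6−j) = 4j − 6.
Set 4j − 6 = 14: j = 5.
C(6,5) = 6; 2^5 = 32; (-3)^1 = -3.
Coefficient = 6 · 32 · (-3) = -576.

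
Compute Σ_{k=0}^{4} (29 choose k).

1 + 29 + 406 + 3654 + 23751 = 27841.

27841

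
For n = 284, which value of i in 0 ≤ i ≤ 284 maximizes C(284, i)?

142

C(284,i) is maximized at i = 284/2 = 142.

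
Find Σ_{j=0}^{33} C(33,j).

8589934592

Setting x = 1 in (1+x)^33 gives Σ C(33,j) = 2^33 = 8589934592.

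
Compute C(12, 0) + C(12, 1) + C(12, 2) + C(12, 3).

299

1 + 12 + 66 + 220 = 299.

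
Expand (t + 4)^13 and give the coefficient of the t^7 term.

7028736

The general term is C(13,j)·(t)^j·(4)^(13-j); the t^7 term has j = 7.
C(13,7) = 1716.
Coefficient = C(13,7) · 4^6 = 1716 · 4096 = 7028736.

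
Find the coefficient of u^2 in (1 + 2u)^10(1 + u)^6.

Coefficient of u^2 = Σ_{j} C(10,j)·2^j·C(6,2-j)·1^(2-j) for j from 0 to 2.
= 15 + 120 + 180 = 315.

315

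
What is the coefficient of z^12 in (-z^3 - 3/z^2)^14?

General term: C(14,j)·(-z^3)^j·(-3/z^2)^(14-j), with z-exponent 3j − 2(14−j) = 5j − 28.
Set 5j − 28 = 12: j = 8.
C(14,8) = 3003; (-1)^8 = 1; (-3)^6 = 729.
Coefficient = 3003 · 1 · 729 = 2189187.

2189187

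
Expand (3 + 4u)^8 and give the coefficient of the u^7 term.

The general term is C(8,j)·(3)^j·(4u)^(8-j); the u^7 term has j = 1.
C(8,1) = 8.
Coefficient = C(8,1) · 3^1 · 4^7 = 8 · 3 · 16384 = 393216.

393216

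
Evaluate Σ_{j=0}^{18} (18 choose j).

Setting x = 1 in (1+x)^18 gives Σ C(18,j) = 2^18 = 262144.

262144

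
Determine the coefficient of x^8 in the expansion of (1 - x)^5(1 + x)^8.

-25

Coefficient of x^8 = Σ_{j} C(5,j)·(-1)^j·C(8,8-j)·1^(8-j) for j from 0 to 5.
= 1 + (-40) + 280 + (-560) + 350 + (-56) = -25.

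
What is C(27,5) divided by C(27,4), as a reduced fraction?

23/5

C(n,k+1)/C(n,k) = (n−k)/(k+1) = (27−4)/(4+1) = 23/5.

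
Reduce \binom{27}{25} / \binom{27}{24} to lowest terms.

3/25

C(n,k+1)/C(n,k) = (n−k)/(k+1) = (27−24)/(24+1) = 3/25.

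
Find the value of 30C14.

145422675

C(30,14) = (30·29·28·27·26·25·24·23·22·21·20·19·18·17) / 14! = 12677700308232960000 / 87178291200 = 145422675.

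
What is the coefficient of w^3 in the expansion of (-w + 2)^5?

-40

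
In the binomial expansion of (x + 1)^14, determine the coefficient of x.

The general term is C(14,j)·(x)^j·(1)^(14-j); the x^1 term has j = 1.
C(14,1) = 14.
Coefficient = C(14,1) = 14.

14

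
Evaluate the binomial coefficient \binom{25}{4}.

12650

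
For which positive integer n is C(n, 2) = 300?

25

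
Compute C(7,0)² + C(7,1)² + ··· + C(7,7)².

By Vandermonde's identity, Σ C(7,i)² = C(14,7) = 3432.

3432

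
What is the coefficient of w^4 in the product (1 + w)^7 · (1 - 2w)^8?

Coefficient of w^4 = Σ_{j} C(7,j)·1^j·C(8,4-j)·(-2)^(4-j) for j from 0 to 4.
= 1120 + (-3136) + 2352 + (-560) + 35 = -189.

-189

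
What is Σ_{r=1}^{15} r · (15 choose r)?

245760

Since r·C(15,r) = 15·C(14,r−1), the sum is 15·2^14 = 15·16384 = 245760.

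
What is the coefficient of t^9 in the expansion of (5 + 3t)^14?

The general term is C(14,j)·(5)^j·(3t)^(14-j); the t^9 term has j = 5.
C(14,5) = 2002.
Coefficient = C(14,5) · 5^5 · 3^9 = 2002 · 3125 · 19683 = 123141768750.

123141768750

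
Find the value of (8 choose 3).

C(8,3) = (8·7·6) / 3! = 336 / 6 = 56.

56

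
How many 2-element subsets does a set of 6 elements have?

C(6,2) = (6·5) / 2! = 30 / 2 = 15.

15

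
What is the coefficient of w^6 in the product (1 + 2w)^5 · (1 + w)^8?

Coefficient of w^6 = Σ_{j} C(5,j)·2^j·C(8,6-j)·1^(6-j) for j from 0 to 5.
= 28 + 560 + 2800 + 4480 + 2240 + 256 = 10364.

10364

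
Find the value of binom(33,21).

354817320

C(33,21) = C(33,12) by symmetry.
C(33,12) = (33·32·31·30·29·28·27·26·25·24·23·22) / 12! = 169958063987712000 / 479001600 = 354817320.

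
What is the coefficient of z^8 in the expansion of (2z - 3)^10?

103680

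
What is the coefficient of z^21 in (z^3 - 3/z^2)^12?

-5940

General term: C(12,j)·(z^3)^j·(-3/z^2)^(12-j), with z-exponent 3j − 2(12−j) = 5j − 24.
Set 5j − 24 = 21: j = 9.
C(12,9) = 220; 1^9 = 1; (-3)^3 = -27.
Coefficient = 220 · 1 · (-27) = -5940.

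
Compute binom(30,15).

C(30,15) = (30·29·28·27·26·25·24·23·22·21·20·19·18·17·16) / 15! = 202843204931727360000 / 1307674368000 = 155117520.

155117520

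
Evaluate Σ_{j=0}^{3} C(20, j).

1351

1 + 20 + 190 + 1140 = 1351.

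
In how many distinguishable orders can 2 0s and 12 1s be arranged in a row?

91

Choose positions for the 0s: C(14,2) = 91.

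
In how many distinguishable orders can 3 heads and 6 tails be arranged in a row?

84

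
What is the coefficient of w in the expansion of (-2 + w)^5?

80

The general term is C(5,j)·(-2)^j·(w)^(5-j); the w^1 term has j = 4.
C(5,4) = 5.
Coefficient = C(5,4) · (-2)^4 = 5 · 16 = 80.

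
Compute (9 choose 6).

84

C(9,6) = C(9,3) by symmetry.
C(9,3) = (9·8·7) / 3! = 504 / 6 = 84.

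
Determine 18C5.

8568

C(18,5) = (18·17·16·15·14) / 5! = 1028160 / 120 = 8568.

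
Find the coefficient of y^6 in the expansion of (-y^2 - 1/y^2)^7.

General term: C(7,j)·(-y^2)^j·(-1/y^2)^(7-j), with y-exponent 2j − 2(7−j) = 4j − 14.
Set 4j − 14 = 6: j = 5.
C(7,5) = 21; (-1)^5 = -1; (-1)^2 = 1.
Coefficient = 21 · (-1) · 1 = -21.

-21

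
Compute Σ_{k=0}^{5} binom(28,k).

122438

1 + 28 + 378 + 3276 + 20475 + 98280 = 122438.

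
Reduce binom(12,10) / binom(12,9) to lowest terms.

C(n,k+1)/C(n,k) = (n−k)/(k+1) = (12−9)/(9+1) = 3/10.

3/10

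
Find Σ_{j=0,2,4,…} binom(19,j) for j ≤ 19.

262144

Half of (1+1)^19 + (1−1)^19 gives the even-index sum: 2^18 = 262144.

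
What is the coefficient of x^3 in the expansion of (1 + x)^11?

The general term is C(11,j)·(1)^j·(x)^(11-j); the x^3 term has j = 8.
C(11,8) = 165.
Coefficient = C(11,8) = 165.

165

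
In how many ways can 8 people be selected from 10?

45

This is C(10,8) = 45.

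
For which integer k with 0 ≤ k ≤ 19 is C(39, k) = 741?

2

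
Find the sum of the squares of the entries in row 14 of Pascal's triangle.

40116600

By Vandermonde's identity, Σ C(14,r)² = C(28,14) = 40116600.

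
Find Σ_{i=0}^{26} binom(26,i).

The entries of row 26 sum to 2^26 = 67108864.

67108864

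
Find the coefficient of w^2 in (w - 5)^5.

-1250

The general term is C(5,j)·(w)^j·(-5)^(5-j); the w^2 term has j = 2.
C(5,2) = 10.
Coefficient = C(5,2) · (-5)^3 = 10 · (-125) = -1250.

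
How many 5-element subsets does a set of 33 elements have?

237336

C(33,5) = (33·32·31·30·29) / 5! = 28480320 / 120 = 237336.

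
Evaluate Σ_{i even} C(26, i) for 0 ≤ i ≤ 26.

33554432

Even-i terms of row 26 sum to 2^25 = 33554432.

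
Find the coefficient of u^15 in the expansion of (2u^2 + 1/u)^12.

112640

General term: C(12,j)·(2u^2)^j·(1/u)^(12-j), with u-exponent 2j − 1(12−j) = 3j − 12.
Set 3j − 12 = 15: j = 9.
C(12,9) = 220; 2^9 = 512; 1^3 = 1.
Coefficient = 220 · 512 · 1 = 112640.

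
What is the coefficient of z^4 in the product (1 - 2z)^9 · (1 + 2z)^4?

-464

Coefficient of z^4 = Σ_{j} C(9,j)·(-2)^j·C(4,4-j)·2^(4-j) for j from 0 to 4.
= 16 + (-576) + 3456 + (-5376) + 2016 = -464.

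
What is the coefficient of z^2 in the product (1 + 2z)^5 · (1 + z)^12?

226

Coefficient of z^2 = Σ_{j} C(5,j)·2^j·C(12,2-j)·1^(2-j) for j from 0 to 2.
= 66 + 120 + 40 = 226.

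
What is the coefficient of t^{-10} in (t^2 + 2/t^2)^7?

General term: C(7,j)·(t^2)^j·(2/t^2)^(7-j), with t-exponent 2j − 2(7−j) = 4j − 14.
Set 4j − 14 = -10: j = 1.
C(7,1) = 7; 1^1 = 1; 2^6 = 64.
Coefficient = 7 · 1 · 64 = 448.

448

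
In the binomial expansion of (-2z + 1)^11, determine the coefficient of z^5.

The general term is C(11,j)·(-2z)^j·(1)^(11-j); the z^5 term has j = 5.
C(11,5) = 462.
Coefficient = C(11,5) · (-2)^5 = 462 · (-32) = -14784.

-14784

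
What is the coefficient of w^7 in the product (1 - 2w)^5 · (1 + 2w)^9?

Coefficient of w^7 = Σ_{j} C(5,j)·(-2)^j·C(9,7-j)·2^(7-j) for j from 0 to 5.
= 4608 + (-53760) + 161280 + (-161280) + 53760 + (-4608) = 0.

0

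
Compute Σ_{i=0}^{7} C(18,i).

63004

1 + 18 + 153 + 816 + 3060 + 8568 + 18564 + 31824 = 63004.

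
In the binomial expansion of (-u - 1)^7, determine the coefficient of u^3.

-35

The general term is C(7,j)·(-u)^j·(-1)^(7-j); the u^3 term has j = 3.
C(7,3) = 35.
Coefficient = C(7,3) · (-1)^3 = 35 · (-1) = -35.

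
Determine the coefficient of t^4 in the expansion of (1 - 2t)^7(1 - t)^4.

2241

Coefficient of t^4 = Σ_{j} C(7,j)·(-2)^j·C(4,4-j)·(-1)^(4-j) for j from 0 to 4.
= 1 + 56 + 504 + 1120 + 560 = 2241.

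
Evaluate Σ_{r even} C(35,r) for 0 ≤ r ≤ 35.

17179869184

Half of (1+1)^35 + (1−1)^35 gives the even-index sum: 2^34 = 17179869184.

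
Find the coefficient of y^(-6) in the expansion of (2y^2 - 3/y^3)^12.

General term: C(12,j)·(2y^2)^j·(-3/y^3)^(12-j), with y-exponent 2j − 3(12−j) = 5j − 36.
Set 5j − 36 = -6: j = 6.
C(12,6) = 924; 2^6 = 64; (-3)^6 = 729.
Coefficient = 924 · 64 · 729 = 43110144.

43110144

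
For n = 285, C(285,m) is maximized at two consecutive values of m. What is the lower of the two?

142

For odd n = 285, C(285,m) peaks at m = (n−1)/2 and (n+1)/2; the lower is 142.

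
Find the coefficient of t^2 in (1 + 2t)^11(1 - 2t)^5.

40

Coefficient of t^2 = Σ_{j} C(11,j)·2^j·C(5,2-j)·(-2)^(2-j) for j from 0 to 2.
= 40 + (-220) + 220 = 40.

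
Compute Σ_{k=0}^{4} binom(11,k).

562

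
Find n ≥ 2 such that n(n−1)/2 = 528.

n(n−1)/2 = 528 ⇒ n(n−1) = 1056. Since 33·32 = 1056, n = 33.

33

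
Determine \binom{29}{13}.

67863915

C(29,13) = (29·28·27·26·25·24·23·22·21·20·19·18·17) / 13! = 422590010274432000 / 6227020800 = 67863915.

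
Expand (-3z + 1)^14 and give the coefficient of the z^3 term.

-9828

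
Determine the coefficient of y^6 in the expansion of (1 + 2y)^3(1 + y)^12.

13376

Coefficient of y^6 = Σ_{j} C(3,j)·2^j·C(12,6-j)·1^(6-j) for j from 0 to 3.
= 924 + 4752 + 5940 + 1760 = 13376.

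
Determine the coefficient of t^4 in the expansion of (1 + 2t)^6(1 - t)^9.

78

Coefficient of t^4 = Σ_{j} C(6,j)·2^j·C(9,4-j)·(-1)^(4-j) for j from 0 to 4.
= 126 + (-1008) + 2160 + (-1440) + 240 = 78.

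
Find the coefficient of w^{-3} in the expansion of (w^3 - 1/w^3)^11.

General term: C(11,j)·(w^3)^j·(-1/w^3)^(11-j), with w-exponent 3j − 3(11−j) = 6j − 33.
Set 6j − 33 = -3: j = 5.
C(11,5) = 462; 1^5 = 1; (-1)^6 = 1.
Coefficient = 462 · 1 · 1 = 462.

462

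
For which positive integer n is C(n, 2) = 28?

n(n−1)/2 = 28 ⇒ n(n−1) = 56. Since 8·7 = 56, n = 8.

8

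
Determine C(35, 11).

417225900

C(35,11) = (35·34·33·32·31·30·29·28·27·26·25) / 11! = 16654322805120000 / 39916800 = 417225900.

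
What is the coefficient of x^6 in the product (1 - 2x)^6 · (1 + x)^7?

15

Coefficient of x^6 = Σ_{j} C(6,j)·(-2)^j·C(7,6-j)·1^(6-j) for j from 0 to 6.
= 7 + (-252) + 2100 + (-5600) + 5040 + (-1344) + 64 = 15.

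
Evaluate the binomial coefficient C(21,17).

C(21,17) = C(21,4) by symmetry.
C(21,4) = (21·20·19·18) / 4! = 143640 / 24 = 5985.

5985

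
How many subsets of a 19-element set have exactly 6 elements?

Choose the 6 positions: C(19,6) = 27132.

27132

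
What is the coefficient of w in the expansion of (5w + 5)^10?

The general term is C(10,j)·(5w)^j·(5)^(10-j); the w^1 term has j = 1.
C(10,1) = 10.
Coefficient = C(10,1) · 5^1 · 5^9 = 10 · 5 · 1953125 = 97656250.

97656250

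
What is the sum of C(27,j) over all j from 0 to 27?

134217728

Setting x = 1 in (1+x)^27 gives Σ C(27,j) = 2^27 = 134217728.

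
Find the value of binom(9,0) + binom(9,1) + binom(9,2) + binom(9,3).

1 + 9 + 36 + 84 = 130.

130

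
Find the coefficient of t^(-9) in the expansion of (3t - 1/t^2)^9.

2268

General term: C(9,j)·(3t)^j·(-1/t^2)^(9-j), with t-exponent 1j − 2(9−j) = 3j − 18.
Set 3j − 18 = -9: j = 3.
C(9,3) = 84; 3^3 = 27; (-1)^6 = 1.
Coefficient = 84 · 27 · 1 = 2268.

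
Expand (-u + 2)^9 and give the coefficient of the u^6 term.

672

The general term is C(9,j)·(-u)^j·(2)^(9-j); the u^6 term has j = 6.
C(9,6) = 84.
Coefficient = C(9,6) · 2^3 = 84 · 8 = 672.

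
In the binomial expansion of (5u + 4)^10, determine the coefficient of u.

The general term is C(10,j)·(5u)^j·(4)^(10-j); the u^1 term has j = 1.
C(10,1) = 10.
Coefficient = C(10,1) · 5^1 · 4^9 = 10 · 5 · 262144 = 13107200.

13107200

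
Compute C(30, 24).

593775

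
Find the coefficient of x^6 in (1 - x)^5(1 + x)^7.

Coefficient of x^6 = Σ_{j} C(5,j)·(-1)^j·C(7,6-j)·1^(6-j) for j from 0 to 5.
= 7 + (-105) + 350 + (-350) + 105 + (-7) = 0.

0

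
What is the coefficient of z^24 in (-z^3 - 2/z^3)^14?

2912

General term: C(14,j)·(-z^3)^j·(-2/z^3)^(14-j), with z-exponent 3j − 3(14−j) = 6j − 42.
Set 6j − 42 = 24: j = 11.
C(14,11) = 364; (-1)^11 = -1; (-2)^3 = -8.
Coefficient = 364 · (-1) · (-8) = 2912.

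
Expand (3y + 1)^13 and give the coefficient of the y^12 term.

6908733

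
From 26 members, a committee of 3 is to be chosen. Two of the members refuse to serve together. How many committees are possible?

All 3-subsets: C(26,3) = 2600. Those containing both fixed elements: C(24,1) = 24.
2600 − 24 = 2576.

2576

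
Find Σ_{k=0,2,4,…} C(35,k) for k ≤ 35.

17179869184

Half of (1+1)^35 + (1−1)^35 gives the even-index sum: 2^34 = 17179869184.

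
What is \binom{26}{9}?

3124550

C(26,9) = (26·25·24·23·22·21·20·19·18) / 9! = 1133836704000 / 362880 = 3124550.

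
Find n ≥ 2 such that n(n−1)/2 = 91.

14

n(n−1)/2 = 91 ⇒ n(n−1) = 182. Since 14·13 = 182, n = 14.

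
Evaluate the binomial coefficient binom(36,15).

C(36,15) = (36·35·34·33·32·31·30·29·28·27·26·25·24·23·22) / 15! = 7281003461233582080000 / 1307674368000 = 5567902560.

5567902560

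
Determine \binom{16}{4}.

1820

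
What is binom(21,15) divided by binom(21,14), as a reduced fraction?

7/15

C(n,k+1)/C(n,k) = (n−k)/(k+1) = (21−14)/(14+1) = 7/15.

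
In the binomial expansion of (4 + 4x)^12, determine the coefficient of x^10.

1107296256

The general term is C(12,j)·(4)^j·(4x)^(12-j); the x^10 term has j = 2.
C(12,2) = 66.
Coefficient = C(12,2) · 4^2 · 4^10 = 66 · 16 · 1048576 = 1107296256.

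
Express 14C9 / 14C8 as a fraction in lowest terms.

C(n,k+1)/C(n,k) = (n−k)/(k+1) = (14−8)/(8+1) = 6/9 = 2/3.

2/3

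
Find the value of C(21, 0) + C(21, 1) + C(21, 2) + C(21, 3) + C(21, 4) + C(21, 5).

1 + 21 + 210 + 1330 + 5985 + 20349 = 27896.

27896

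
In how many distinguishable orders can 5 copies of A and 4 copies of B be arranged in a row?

126

Choose positions for the A's: C(9,5) = 126.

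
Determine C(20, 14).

C(20,14) = C(20,6) by symmetry.
C(20,6) = (20·19·18·17·16·15) / 6! = 27907200 / 720 = 38760.

38760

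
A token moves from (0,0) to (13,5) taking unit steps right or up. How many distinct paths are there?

8568

Each path is a sequence of 18 steps with 13 rights: C(18,13) = 8568.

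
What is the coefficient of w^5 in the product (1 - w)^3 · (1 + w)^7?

Coefficient of w^5 = Σ_{j} C(3,j)·(-1)^j·C(7,5-j)·1^(5-j) for j from 0 to 3.
= 21 + (-105) + 105 + (-21) = 0.

0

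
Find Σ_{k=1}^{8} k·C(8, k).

1024

Differentiating (1+x)^8 and setting x=1: Σ k·C(8,k) = 8·2^7 = 1024.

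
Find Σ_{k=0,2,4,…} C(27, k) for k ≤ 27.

67108864

Half of (1+1)^27 + (1−1)^27 gives the even-index sum: 2^26 = 67108864.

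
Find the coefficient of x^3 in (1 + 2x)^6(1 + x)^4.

476

Coefficient of x^3 = Σ_{j} C(6,j)·2^j·C(4,3-j)·1^(3-j) for j from 0 to 3.
= 4 + 72 + 240 + 160 = 476.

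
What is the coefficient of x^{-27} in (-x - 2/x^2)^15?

General term: C(15,j)·(-x)^j·(-2/x^2)^(15-j), with x-exponent 1j − 2(15−j) = 3j − 30.
Set 3j − 30 = -27: j = 1.
C(15,1) = 15; (-1)^1 = -1; (-2)^14 = 16384.
Coefficient = 15 · (-1) · 16384 = -245760.

-245760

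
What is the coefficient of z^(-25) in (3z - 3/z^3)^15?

43089767721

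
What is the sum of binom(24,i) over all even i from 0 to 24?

8388608

Half of (1+1)^24 + (1−1)^24 gives the even-index sum: 2^23 = 8388608.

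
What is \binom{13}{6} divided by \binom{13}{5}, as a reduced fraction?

C(n,k+1)/C(n,k) = (n−k)/(k+1) = (13−5)/(5+1) = 8/6 = 4/3.

4/3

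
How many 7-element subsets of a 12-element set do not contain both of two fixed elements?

All 7-subsets: C(12,7) = 792. Those containing both fixed elements: C(10,5) = 252.
792 − 252 = 540.

540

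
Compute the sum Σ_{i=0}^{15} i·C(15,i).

Since i·C(15,i) = 15·C(14,i−1), the sum is 15·2^14 = 15·16384 = 245760.

245760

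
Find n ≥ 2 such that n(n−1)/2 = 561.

n(n−1)/2 = 561 ⇒ n(n−1) = 1122. Since 34·33 = 1122, n = 34.

34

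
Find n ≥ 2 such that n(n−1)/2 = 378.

28

n(n−1)/2 = 378 ⇒ n(n−1) = 756. Since 28·27 = 756, n = 28.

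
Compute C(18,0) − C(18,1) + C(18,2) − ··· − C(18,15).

-136

The partial alternating sum Σ_{k=0}^{15} (−1)^k C(18,k) = (−1)^15 C(17,15) = -136.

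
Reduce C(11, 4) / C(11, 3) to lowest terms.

2

C(n,k+1)/C(n,k) = (n−k)/(k+1) = (11−3)/(3+1) = 8/4 = 2.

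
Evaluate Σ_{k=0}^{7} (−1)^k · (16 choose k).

-6435

The partial alternating sum Σ_{k=0}^{7} (−1)^k C(16,k) = (−1)^7 C(15,7) = -6435.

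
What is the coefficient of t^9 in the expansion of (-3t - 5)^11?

The general term is C(11,j)·(-3t)^j·(-5)^(11-j); the t^9 term has j = 9.
C(11,9) = 55.
Coefficient = C(11,9) · (-3)^9 · (-5)^2 = 55 · (-19683) · 25 = -27064125.

-27064125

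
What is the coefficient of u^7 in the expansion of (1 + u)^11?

The general term is C(11,j)·(1)^j·(u)^(11-j); the u^7 term has j = 4.
C(11,4) = 330.
Coefficient = C(11,4) = 330.

330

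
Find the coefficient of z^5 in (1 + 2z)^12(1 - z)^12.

-528

Coefficient of z^5 = Σ_{j} C(12,j)·2^j·C(12,5-j)·(-1)^(5-j) for j from 0 to 5.
= (-792) + 11880 + (-58080) + 116160 + (-95040) + 25344 = -528.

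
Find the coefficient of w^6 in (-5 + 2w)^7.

The general term is C(7,j)·(-5)^j·(2w)^(7-j); the w^6 term has j = 1.
C(7,1) = 7.
Coefficient = C(7,1) · (-5)^1 · 2^6 = 7 · (-5) · 64 = -2240.

-2240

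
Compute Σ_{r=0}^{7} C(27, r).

1285624

1 + 27 + 351 + 2925 + 17550 + 80730 + 296010 + 888030 = 1285624.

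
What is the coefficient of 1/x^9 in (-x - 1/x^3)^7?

General term: C(7,j)·(-x)^j·(-1/x^3)^(7-j), with x-exponent 1j − 3(7−j) = 4j − 21.
Set 4j − 21 = -9: j = 3.
C(7,3) = 35; (-1)^3 = -1; (-1)^4 = 1.
Coefficient = 35 · (-1) · 1 = -35.

-35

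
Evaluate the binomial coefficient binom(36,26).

254186856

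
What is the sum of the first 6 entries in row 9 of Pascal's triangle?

1 + 9 + 36 + 84 + 126 + 126 = 382.

382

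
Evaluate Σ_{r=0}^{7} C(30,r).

1 + 30 + 435 + 4060 + 27405 + 142506 + 593775 + 2035800 = 2804012.

2804012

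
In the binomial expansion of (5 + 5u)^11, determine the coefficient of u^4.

16113281250

The general term is C(11,j)·(5)^j·(5u)^(11-j); the u^4 term has j = 7.
C(11,7) = 330.
Coefficient = C(11,7) · 5^7 · 5^4 = 330 · 78125 · 625 = 16113281250.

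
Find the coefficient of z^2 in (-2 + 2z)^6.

The general term is C(6,j)·(-2)^j·(2z)^(6-j); the z^2 term has j = 4.
C(6,4) = 15.
Coefficient = C(6,4) · (-2)^4 · 2^2 = 15 · 16 · 4 = 960.

960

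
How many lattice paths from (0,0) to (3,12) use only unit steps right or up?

Each path is a sequence of 15 steps with 3 rights: C(15,3) = 455.

455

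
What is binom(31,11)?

C(31,11) = (31·30·29·28·27·26·25·24·23·22·21) / 11! = 3379847863392000 / 39916800 = 84672315.

84672315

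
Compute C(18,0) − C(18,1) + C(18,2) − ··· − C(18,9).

-24310

The partial alternating sum Σ_{k=0}^{9} (−1)^k C(18,k) = (−1)^9 C(17,9) = -24310.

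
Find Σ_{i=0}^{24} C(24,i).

16777216

Setting x = 1 in (1+x)^24 gives Σ C(24,i) = 2^24 = 16777216.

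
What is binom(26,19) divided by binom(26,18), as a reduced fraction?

C(n,k+1)/C(n,k) = (n−k)/(k+1) = (26−18)/(18+1) = 8/19.

8/19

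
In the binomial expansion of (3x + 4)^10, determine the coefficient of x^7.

16796160

The general term is C(10,j)·(3x)^j·(4)^(10-j); the x^7 term has j = 7.
C(10,7) = 120.
Coefficient = C(10,7) · 3^7 · 4^3 = 120 · 2187 · 64 = 16796160.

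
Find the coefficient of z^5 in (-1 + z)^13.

The general term is C(13,j)·(-1)^j·(z)^(13-j); the z^5 term has j = 8.
C(13,8) = 1287.
Coefficient = C(13,8) = 1287.

1287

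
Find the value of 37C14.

6107086800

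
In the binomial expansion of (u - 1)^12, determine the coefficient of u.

-12

The general term is C(12,j)·(u)^j·(-1)^(12-j); the u^1 term has j = 1.
C(12,1) = 12.
Coefficient = C(12,1) · (-1)^11 = 12 · (-1) = -12.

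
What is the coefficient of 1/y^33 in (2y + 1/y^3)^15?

3640

General term: C(15,j)·(2y)^j·(1/y^3)^(15-j), with y-exponent 1j − 3(15−j) = 4j − 45.
Set 4j − 45 = -33: j = 3.
C(15,3) = 455; 2^3 = 8; 1^12 = 1.
Coefficient = 455 · 8 · 1 = 3640.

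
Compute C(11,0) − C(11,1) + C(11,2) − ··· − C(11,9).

-10

The partial alternating sum Σ_{k=0}^{9} (−1)^k C(11,k) = (−1)^9 C(10,9) = -10.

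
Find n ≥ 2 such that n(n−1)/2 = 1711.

59

n(n−1)/2 = 1711 ⇒ n(n−1) = 3422. Since 59·58 = 3422, n = 59.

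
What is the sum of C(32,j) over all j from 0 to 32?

4294967296

The entries of row 32 sum to 2^32 = 4294967296.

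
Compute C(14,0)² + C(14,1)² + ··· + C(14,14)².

By Vandermonde's identity, Σ C(14,r)² = C(28,14) = 40116600.

40116600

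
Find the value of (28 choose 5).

C(28,5) = (28·27·26·25·24) / 5! = 11793600 / 120 = 98280.

98280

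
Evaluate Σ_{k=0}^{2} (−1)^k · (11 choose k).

45

The partial alternating sum Σ_{k=0}^{2} (−1)^k C(11,k) = (−1)^2 C(10,2) = 45.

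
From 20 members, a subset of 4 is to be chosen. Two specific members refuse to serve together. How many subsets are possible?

4692

All 4-subsets: C(20,4) = 4845. Those containing both fixed elements: C(18,2) = 153.
4845 − 153 = 4692.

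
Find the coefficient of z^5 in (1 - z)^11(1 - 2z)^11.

Coefficient of z^5 = Σ_{j} C(11,j)·(-1)^j·C(11,5-j)·(-2)^(5-j) for j from 0 to 5.
= (-14784) + (-58080) + (-72600) + (-36300) + (-7260) + (-462) = -189486.

-189486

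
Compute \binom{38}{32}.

2760681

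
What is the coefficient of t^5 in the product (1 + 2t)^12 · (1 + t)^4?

68664

Coefficient of t^5 = Σ_{j} C(12,j)·2^j·C(4,5-j)·1^(5-j) for j from 1 to 5.
= 24 + 1056 + 10560 + 31680 + 25344 = 68664.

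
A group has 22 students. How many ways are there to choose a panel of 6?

74613

This is C(22,6) = 74613.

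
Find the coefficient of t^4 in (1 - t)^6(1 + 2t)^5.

15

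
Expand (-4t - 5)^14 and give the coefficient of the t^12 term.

38168166400

The general term is C(14,j)·(-4t)^j·(-5)^(14-j); the t^12 term has j = 12.
C(14,12) = 91.
Coefficient = C(14,12) · (-4)^12 · (-5)^2 = 91 · 16777216 · 25 = 38168166400.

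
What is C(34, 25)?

52451256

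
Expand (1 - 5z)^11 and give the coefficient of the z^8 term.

64453125

The general term is C(11,j)·(1)^j·(-5z)^(11-j); the z^8 term has j = 3.
C(11,3) = 165.
Coefficient = C(11,3) · (-5)^8 = 165 · 390625 = 64453125.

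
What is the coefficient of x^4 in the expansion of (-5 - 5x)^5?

-15625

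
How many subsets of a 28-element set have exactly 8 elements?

Choose the 8 positions: C(28,8) = 3108105.

3108105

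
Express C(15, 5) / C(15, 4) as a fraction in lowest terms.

11/5

C(n,k+1)/C(n,k) = (n−k)/(k+1) = (15−4)/(4+1) = 11/5.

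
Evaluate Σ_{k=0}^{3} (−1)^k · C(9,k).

-56

The partial alternating sum Σ_{k=0}^{3} (−1)^k C(9,k) = (−1)^3 C(8,3) = -56.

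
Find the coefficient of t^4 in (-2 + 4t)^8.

The general term is C(8,j)·(-2)^j·(4t)^(8-j); the t^4 term has j = 4.
C(8,4) = 70.
Coefficient = C(8,4) · (-2)^4 · 4^4 = 70 · 16 · 256 = 286720.

286720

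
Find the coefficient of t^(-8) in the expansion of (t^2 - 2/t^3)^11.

29568

General term: C(11,j)·(t^2)^j·(-2/t^3)^(11-j), with t-exponent 2j − 3(11−j) = 5j − 33.
Set 5j − 33 = -8: j = 5.
C(11,5) = 462; 1^5 = 1; (-2)^6 = 64.
Coefficient = 462 · 1 · 64 = 29568.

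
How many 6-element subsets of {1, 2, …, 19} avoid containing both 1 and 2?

All 6-subsets: C(19,6) = 27132. Those containing both fixed elements: C(17,4) = 2380.
27132 − 2380 = 24752.

24752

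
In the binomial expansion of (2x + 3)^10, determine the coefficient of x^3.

2099520

The general term is C(10,j)·(2x)^j·(3)^(10-j); the x^3 term has j = 3.
C(10,3) = 120.
Coefficient = C(10,3) · 2^3 · 3^7 = 120 · 8 · 2187 = 2099520.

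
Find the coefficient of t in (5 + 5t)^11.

537109375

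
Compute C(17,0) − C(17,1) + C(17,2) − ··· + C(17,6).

8008

The partial alternating sum Σ_{k=0}^{6} (−1)^k C(17,k) = (−1)^6 C(16,6) = 8008.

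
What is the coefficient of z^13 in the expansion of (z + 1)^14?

The general term is C(14,j)·(z)^j·(1)^(14-j); the z^13 term has j = 13.
C(14,13) = 14.
Coefficient = C(14,13) = 14.

14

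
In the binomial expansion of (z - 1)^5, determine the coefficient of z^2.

The general term is C(5,j)·(z)^j·(-1)^(5-j); the z^2 term has j = 2.
C(5,2) = 10.
Coefficient = C(5,2) · (-1)^3 = 10 · (-1) = -10.

-10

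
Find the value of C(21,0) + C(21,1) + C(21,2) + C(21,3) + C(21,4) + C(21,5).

1 + 21 + 210 + 1330 + 5985 + 20349 = 27896.

27896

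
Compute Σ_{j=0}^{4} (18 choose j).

1 + 18 + 153 + 816 + 3060 = 4048.

4048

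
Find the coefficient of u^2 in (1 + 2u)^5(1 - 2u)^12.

64

Coefficient of u^2 = Σ_{j} C(5,j)·2^j·C(12,2-j)·(-2)^(2-j) for j from 0 to 2.
= 264 + (-240) + 40 = 64.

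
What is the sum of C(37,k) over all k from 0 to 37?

137438953472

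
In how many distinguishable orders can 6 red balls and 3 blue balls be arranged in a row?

84

Choose positions for the red balls: C(9,6) = 84.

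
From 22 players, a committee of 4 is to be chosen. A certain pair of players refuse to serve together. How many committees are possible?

7125

All 4-subsets: C(22,4) = 7315. Those containing both fixed elements: C(20,2) = 190.
7315 − 190 = 7125.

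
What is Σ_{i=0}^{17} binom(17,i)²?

2333606220

Σ C(17,i)² is the coefficient of x^17 in (1+x)^17(1+x)^17 = (1+x)^34, i.e. C(34,17) = 2333606220.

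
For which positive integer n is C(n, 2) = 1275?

51

n(n−1)/2 = 1275 ⇒ n(n−1) = 2550. Since 51·50 = 2550, n = 51.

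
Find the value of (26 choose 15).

C(26,15) = C(26,11) by symmetry.
C(26,11) = (26·25·24·23·22·21·20·19·18·17·16) / 11! = 308403583488000 / 39916800 = 7726160.

7726160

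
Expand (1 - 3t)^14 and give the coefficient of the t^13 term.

-22320522

The general term is C(14,j)·(1)^j·(-3t)^(14-j); the t^13 term has j = 1.
C(14,1) = 14.
Coefficient = C(14,1) · (-3)^13 = 14 · (-1594323) = -22320522.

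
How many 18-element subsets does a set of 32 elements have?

471435600

C(32,18) = C(32,14) by symmetry.
C(32,14) = (32·31·30·29·28·27·26·25·24·23·22·21·20·19) / 14! = 41098950018846720000 / 87178291200 = 471435600.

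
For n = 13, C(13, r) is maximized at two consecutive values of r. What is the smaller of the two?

For odd n = 13, C(13,r) peaks at r = (n−1)/2 and (n+1)/2; the smaller is 6.

6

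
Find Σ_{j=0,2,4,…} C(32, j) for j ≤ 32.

Even-j terms of row 32 sum to 2^31 = 2147483648.

2147483648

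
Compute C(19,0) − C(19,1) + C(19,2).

The partial alternating sum Σ_{k=0}^{2} (−1)^k C(19,k) = (−1)^2 C(18,2) = 153.

153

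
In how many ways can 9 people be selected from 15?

This is C(15,9) = 5005.

5005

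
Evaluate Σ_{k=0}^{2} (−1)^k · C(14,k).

The partial alternating sum Σ_{k=0}^{2} (−1)^k C(14,k) = (−1)^2 C(13,2) = 78.

78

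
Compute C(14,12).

91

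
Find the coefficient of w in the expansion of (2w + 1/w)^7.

560

General term: C(7,j)·(2w)^j·(1/w)^(7-j), with w-exponent 1j − 1(7−j) = 2j − 7.
Set 2j − 7 = 1: j = 4.
C(7,4) = 35; 2^4 = 16; 1^3 = 1.
Coefficient = 35 · 16 · 1 = 560.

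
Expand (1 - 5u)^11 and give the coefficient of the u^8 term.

The general term is C(11,j)·(1)^j·(-5u)^(11-j); the u^8 term has j = 3.
C(11,3) = 165.
Coefficient = C(11,3) · (-5)^8 = 165 · 390625 = 64453125.

64453125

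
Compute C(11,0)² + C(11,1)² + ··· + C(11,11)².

705432

By Vandermonde's identity, Σ C(11,k)² = C(22,11) = 705432.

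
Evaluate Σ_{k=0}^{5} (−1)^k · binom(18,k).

-6188

The partial alternating sum Σ_{k=0}^{5} (−1)^k C(18,k) = (−1)^5 C(17,5) = -6188.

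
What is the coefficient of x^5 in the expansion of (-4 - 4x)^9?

-33030144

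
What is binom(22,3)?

1540

C(22,3) = (22·21·20) / 3! = 9240 / 6 = 1540.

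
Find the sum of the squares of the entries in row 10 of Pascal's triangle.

184756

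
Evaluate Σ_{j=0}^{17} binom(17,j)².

2333606220

By Vandermonde's identity, Σ C(17,j)² = C(34,17) = 2333606220.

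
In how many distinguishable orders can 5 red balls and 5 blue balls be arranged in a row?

252

Choose positions for the red balls: C(10,5) = 252.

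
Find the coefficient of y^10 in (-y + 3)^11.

33

The general term is C(11,j)·(-y)^j·(3)^(11-j); the y^10 term has j = 10.
C(11,10) = 11.
Coefficient = C(11,10) · 3^1 = 11 · 3 = 33.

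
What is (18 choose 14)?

3060

C(18,14) = C(18,4) by symmetry.
C(18,4) = (18·17·16·15) / 4! = 73440 / 24 = 3060.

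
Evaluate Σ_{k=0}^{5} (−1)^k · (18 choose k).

-6188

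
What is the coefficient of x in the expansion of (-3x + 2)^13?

-159744

The general term is C(13,j)·(-3x)^j·(2)^(13-j); the x^1 term has j = 1.
C(13,1) = 13.
Coefficient = C(13,1) · (-3)^1 · 2^12 = 13 · (-3) · 4096 = -159744.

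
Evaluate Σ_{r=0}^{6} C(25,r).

245506

1 + 25 + 300 + 2300 + 12650 + 53130 + 177100 = 245506.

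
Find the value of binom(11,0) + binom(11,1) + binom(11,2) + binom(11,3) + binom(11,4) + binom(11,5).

1024

1 + 11 + 55 + 165 + 330 + 462 = 1024.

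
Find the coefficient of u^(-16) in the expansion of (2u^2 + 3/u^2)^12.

General term: C(12,j)·(2u^2)^j·(3/u^2)^(12-j), with u-exponent 2j − 2(12−j) = 4j − 24.
Set 4j − 24 = -16: j = 2.
C(12,2) = 66; 2^2 = 4; 3^10 = 59049.
Coefficient = 66 · 4 · 59049 = 15588936.

15588936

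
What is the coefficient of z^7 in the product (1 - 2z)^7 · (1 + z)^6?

Coefficient of z^7 = Σ_{j} C(7,j)·(-2)^j·C(6,7-j)·1^(7-j) for j from 1 to 7.
= (-14) + 504 + (-4200) + 11200 + (-10080) + 2688 + (-128) = -30.

-30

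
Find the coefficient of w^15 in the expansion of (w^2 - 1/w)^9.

General term: C(9,j)·(w^2)^j·(-1/w)^(9-j), with w-exponent 2j − 1(9−j) = 3j − 9.
Set 3j − 9 = 15: j = 8.
C(9,8) = 9; 1^8 = 1; (-1)^1 = -1.
Coefficient = 9 · 1 · (-1) = -9.

-9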